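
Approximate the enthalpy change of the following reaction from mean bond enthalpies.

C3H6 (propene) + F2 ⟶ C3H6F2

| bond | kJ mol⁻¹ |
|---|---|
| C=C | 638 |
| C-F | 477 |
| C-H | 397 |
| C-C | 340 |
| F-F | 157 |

Bonds broken (reactants):
  C-C: 1 × 340 = 340
  C-H: 6 × 397 = 2382
  C=C: 1 × 638 = 638
  F-F: 1 × 157 = 157
  Σ(broken) = 3517 kJ
Bonds formed (products):
  C-C: 2 × 340 = 680
  C-F: 2 × 477 = 954
  C-H: 6 × 397 = 2382
  Σ(formed) = 4016 kJ
ΔH = Σ(broken) − Σ(formed) = 3517 − 4016 = −499 kJ

ΔH ≈ −499 kJ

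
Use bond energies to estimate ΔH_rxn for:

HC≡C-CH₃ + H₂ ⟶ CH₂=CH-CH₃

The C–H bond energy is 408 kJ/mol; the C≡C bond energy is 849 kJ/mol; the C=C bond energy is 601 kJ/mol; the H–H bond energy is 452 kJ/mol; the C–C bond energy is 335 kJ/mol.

ΔH ≈ −116 kJ

Bonds broken (reactants):
  C≡C: 1 × 849 = 849
  C–C: 1 × 335 = 335
  C–H: 4 × 408 = 1632
  H–H: 1 × 452 = 452
  Σ(broken) = 3268 kJ
Bonds formed (products):
  C–C: 1 × 335 = 335
  C–H: 6 × 408 = 2448
  C=C: 1 × 601 = 601
  Σ(formed) = 3384 kJ
ΔH = Σ(broken) − Σ(formed) = 3268 − 3384 = −116 kJ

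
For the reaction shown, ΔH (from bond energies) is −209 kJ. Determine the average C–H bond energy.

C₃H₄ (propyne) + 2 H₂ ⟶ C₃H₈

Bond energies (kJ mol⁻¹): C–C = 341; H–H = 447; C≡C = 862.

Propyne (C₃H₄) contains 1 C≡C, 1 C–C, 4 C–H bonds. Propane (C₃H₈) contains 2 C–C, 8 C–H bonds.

D(C–H) ≈ 406 kJ/mol

Let D be the C–H bond energy.
Σ(broken) = 1×862 + 1×341 + 4×D + 2×447 = 2097 + 4D
Σ(formed) = 2×341 + 8×D = 682 + 8D
ΔH = Σ(broken) − Σ(formed) = (2097 + 4D) − (682 + 8D) = +1415 − 4D
Setting this equal to −209 kJ gives 4D = 1624, so D = 406 kJ/mol.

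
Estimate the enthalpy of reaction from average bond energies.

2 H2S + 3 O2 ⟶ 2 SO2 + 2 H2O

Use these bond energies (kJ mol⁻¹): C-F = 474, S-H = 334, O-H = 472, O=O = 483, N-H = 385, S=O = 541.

Bonds broken (reactants):
  O=O: 3 × 483 = 1449
  S-H: 4 × 334 = 1336
  Σ(broken) = 2785 kJ
Bonds formed (products):
  O-H: 4 × 472 = 1888
  S=O: 4 × 541 = 2164
  Σ(formed) = 4052 kJ
ΔH = Σ(broken) − Σ(formed) = 2785 − 4052 = −1267 kJ

ΔH ≈ −1267 kJ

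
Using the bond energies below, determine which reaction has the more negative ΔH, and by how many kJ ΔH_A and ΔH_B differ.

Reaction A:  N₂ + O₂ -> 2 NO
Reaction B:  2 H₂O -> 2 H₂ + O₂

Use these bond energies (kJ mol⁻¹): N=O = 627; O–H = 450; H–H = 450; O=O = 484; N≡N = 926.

Reaction A, by 260 kJ

Reaction A:
  Bonds broken (reactants):
    N≡N: 1 × 926 = 926
    O=O: 1 × 484 = 484
    Σ(broken) = 1410 kJ
  Bonds formed (products):
    N=O: 2 × 627 = 1254
    Σ(formed) = 1254 kJ
  ΔH_A = 1410 − 1254 = +156 kJ
Reaction B:
  Bonds broken (reactants):
    O–H: 4 × 450 = 1800
    Σ(broken) = 1800 kJ
  Bonds formed (products):
    H–H: 2 × 450 = 900
    O=O: 1 × 484 = 484
    Σ(formed) = 1384 kJ
  ΔH_B = 1800 − 1384 = +416 kJ
ΔH_A − ΔH_B = −260 kJ, so reaction A has the more negative ΔH; |ΔH_A − ΔH_B| = 260 kJ.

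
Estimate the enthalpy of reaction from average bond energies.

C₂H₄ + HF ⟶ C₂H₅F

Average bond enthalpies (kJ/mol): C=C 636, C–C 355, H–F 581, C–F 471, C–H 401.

ΔH ≈ −10 kJ

Bonds broken (reactants):
  C–H: 4 × 401 = 1604
  C=C: 1 × 636 = 636
  H–F: 1 × 581 = 581
  Σ(broken) = 2821 kJ
Bonds formed (products):
  C–C: 1 × 355 = 355
  C–F: 1 × 471 = 471
  C–H: 5 × 401 = 2005
  Σ(formed) = 2831 kJ
ΔH = Σ(broken) − Σ(formed) = 2821 − 2831 = −10 kJ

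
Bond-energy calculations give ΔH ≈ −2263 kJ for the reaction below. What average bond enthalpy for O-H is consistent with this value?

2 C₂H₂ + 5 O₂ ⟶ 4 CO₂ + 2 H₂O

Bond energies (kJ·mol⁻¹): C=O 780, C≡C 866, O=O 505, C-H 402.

Let D be the O-H bond energy.
Σ(broken) = 2×866 + 4×402 + 5×505 = 5865
Σ(formed) = 8×780 + 4×D = 6240 + 4D
ΔH = Σ(broken) − Σ(formed) = (5865) − (6240 + 4D) = −375 − 4D
Setting this equal to −2263 kJ gives 4D = 1888, so D = 472 kJ/mol.

D(O-H) ≈ 472 kJ/mol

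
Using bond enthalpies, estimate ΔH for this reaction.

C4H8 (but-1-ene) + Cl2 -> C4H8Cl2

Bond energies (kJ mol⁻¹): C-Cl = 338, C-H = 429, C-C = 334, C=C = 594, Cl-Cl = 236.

Bonds broken (reactants):
  C-C: 2 × 334 = 668
  C-H: 8 × 429 = 3432
  C=C: 1 × 594 = 594
  Cl-Cl: 1 × 236 = 236
  Σ(broken) = 4930 kJ
Bonds formed (products):
  C-C: 3 × 334 = 1002
  C-Cl: 2 × 338 = 676
  C-H: 8 × 429 = 3432
  Σ(formed) = 5110 kJ
ΔH = Σ(broken) − Σ(formed) = 4930 − 5110 = −180 kJ

ΔH ≈ −180 kJ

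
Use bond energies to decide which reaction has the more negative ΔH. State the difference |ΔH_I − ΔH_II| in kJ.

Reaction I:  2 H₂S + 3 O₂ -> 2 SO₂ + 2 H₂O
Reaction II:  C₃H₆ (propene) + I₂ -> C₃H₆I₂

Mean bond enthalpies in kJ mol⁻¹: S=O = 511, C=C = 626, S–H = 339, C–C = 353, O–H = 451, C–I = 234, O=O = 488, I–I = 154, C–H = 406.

Reaction I:
  Bonds broken (reactants):
    O=O: 3 × 488 = 1464
    S–H: 4 × 339 = 1356
    Σ(broken) = 2820 kJ
  Bonds formed (products):
    O–H: 4 × 451 = 1804
    S=O: 4 × 511 = 2044
    Σ(formed) = 3848 kJ
  ΔH_I = 2820 − 3848 = −1028 kJ
Reaction II:
  Bonds broken (reactants):
    C–C: 1 × 353 = 353
    C–H: 6 × 406 = 2436
    C=C: 1 × 626 = 626
    I–I: 1 × 154 = 154
    Σ(broken) = 3569 kJ
  Bonds formed (products):
    C–C: 2 × 353 = 706
    C–H: 6 × 406 = 2436
    C–I: 2 × 234 = 468
    Σ(formed) = 3610 kJ
  ΔH_II = 3569 − 3610 = −41 kJ
ΔH_I − ΔH_II = −987 kJ, so reaction I has the more negative ΔH; |ΔH_I − ΔH_II| = 987 kJ.

Reaction I, by 987 kJ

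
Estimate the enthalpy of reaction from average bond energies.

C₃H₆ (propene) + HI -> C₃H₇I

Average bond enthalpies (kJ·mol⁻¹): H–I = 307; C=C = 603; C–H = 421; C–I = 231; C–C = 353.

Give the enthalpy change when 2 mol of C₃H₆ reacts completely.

Bonds broken (reactants):
  C–C: 1 × 353 = 353
  C–H: 6 × 421 = 2526
  C=C: 1 × 603 = 603
  H–I: 1 × 307 = 307
  Σ(broken) = 3789 kJ
Bonds formed (products):
  C–C: 2 × 353 = 706
  C–H: 7 × 421 = 2947
  C–I: 1 × 231 = 231
  Σ(formed) = 3884 kJ
ΔH = Σ(broken) − Σ(formed) = 3789 − 3884 = −95 kJ
For 2× the reaction as written: 2 × (−95) = −190 kJ

ΔH = −190 kJ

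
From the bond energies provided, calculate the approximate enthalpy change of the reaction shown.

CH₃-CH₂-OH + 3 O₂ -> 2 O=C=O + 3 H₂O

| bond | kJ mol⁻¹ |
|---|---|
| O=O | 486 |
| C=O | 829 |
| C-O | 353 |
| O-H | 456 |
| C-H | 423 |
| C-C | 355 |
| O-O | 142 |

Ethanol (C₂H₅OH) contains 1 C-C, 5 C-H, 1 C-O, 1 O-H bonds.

ΔH ≈ −1315 kJ

Bonds broken (reactants):
  C-C: 1 × 355 = 355
  C-H: 5 × 423 = 2115
  C-O: 1 × 353 = 353
  O-H: 1 × 456 = 456
  O=O: 3 × 486 = 1458
  Σ(broken) = 4737 kJ
Bonds formed (products):
  C=O: 4 × 829 = 3316
  O-H: 6 × 456 = 2736
  Σ(formed) = 6052 kJ
ΔH = Σ(broken) − Σ(formed) = 4737 − 6052 = −1315 kJ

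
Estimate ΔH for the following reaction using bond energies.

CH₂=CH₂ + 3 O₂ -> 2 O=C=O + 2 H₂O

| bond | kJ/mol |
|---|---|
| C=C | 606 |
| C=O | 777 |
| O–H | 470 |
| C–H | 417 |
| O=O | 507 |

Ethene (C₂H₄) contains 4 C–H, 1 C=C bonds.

Bonds broken (reactants):
  C–H: 4 × 417 = 1668
  C=C: 1 × 606 = 606
  O=O: 3 × 507 = 1521
  Σ(broken) = 3795 kJ
Bonds formed (products):
  C=O: 4 × 777 = 3108
  O–H: 4 × 470 = 1880
  Σ(formed) = 4988 kJ
ΔH = Σ(broken) − Σ(formed) = 3795 − 4988 = −1193 kJ

ΔH ≈ −1193 kJ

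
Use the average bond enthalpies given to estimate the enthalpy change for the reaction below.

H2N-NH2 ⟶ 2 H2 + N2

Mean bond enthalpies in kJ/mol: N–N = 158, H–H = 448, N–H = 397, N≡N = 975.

Bonds broken (reactants):
  N–H: 4 × 397 = 1588
  N–N: 1 × 158 = 158
  Σ(broken) = 1746 kJ
Bonds formed (products):
  H–H: 2 × 448 = 896
  N≡N: 1 × 975 = 975
  Σ(formed) = 1871 kJ
ΔH = Σ(broken) − Σ(formed) = 1746 − 1871 = −125 kJ

ΔH ≈ −125 kJ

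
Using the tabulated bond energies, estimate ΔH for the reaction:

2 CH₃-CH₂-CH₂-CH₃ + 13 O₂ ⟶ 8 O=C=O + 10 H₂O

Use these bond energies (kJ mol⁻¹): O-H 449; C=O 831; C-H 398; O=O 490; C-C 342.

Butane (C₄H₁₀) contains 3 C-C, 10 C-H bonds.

Bonds broken (reactants):
  C-C: 6 × 342 = 2052
  C-H: 20 × 398 = 7960
  O=O: 13 × 490 = 6370
  Σ(broken) = 16382 kJ
Bonds formed (products):
  C=O: 16 × 831 = 13296
  O-H: 20 × 449 = 8980
  Σ(formed) = 22276 kJ
ΔH = Σ(broken) − Σ(formed) = 16382 − 22276 = −5894 kJ

ΔH ≈ −5894 kJ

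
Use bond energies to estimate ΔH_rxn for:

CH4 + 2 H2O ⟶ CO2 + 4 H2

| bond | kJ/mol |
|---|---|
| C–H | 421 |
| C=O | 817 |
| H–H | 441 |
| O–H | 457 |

ΔH ≈ +114 kJ

Bonds broken (reactants):
  C–H: 4 × 421 = 1684
  O–H: 4 × 457 = 1828
  Σ(broken) = 3512 kJ
Bonds formed (products):
  C=O: 2 × 817 = 1634
  H–H: 4 × 441 = 1764
  Σ(formed) = 3398 kJ
ΔH = Σ(broken) − Σ(formed) = 3512 − 3398 = +114 kJ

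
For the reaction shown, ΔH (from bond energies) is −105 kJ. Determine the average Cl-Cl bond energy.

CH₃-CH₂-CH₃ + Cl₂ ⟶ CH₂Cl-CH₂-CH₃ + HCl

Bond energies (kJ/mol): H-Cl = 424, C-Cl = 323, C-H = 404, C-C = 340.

D(Cl-Cl) ≈ 238 kJ/mol

Let D be the Cl-Cl bond energy.
Σ(broken) = 2×340 + 8×404 + 1×D = 3912 + D
Σ(formed) = 2×340 + 1×323 + 7×404 + 1×424 = 4255
ΔH = Σ(broken) − Σ(formed) = (3912 + D) − (4255) = −343 + D
Setting this equal to −105 kJ gives D = 238 kJ/mol.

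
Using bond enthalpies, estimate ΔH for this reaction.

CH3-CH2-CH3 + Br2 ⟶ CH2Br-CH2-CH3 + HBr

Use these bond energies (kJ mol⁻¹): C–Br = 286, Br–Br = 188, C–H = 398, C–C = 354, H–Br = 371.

ΔH ≈ −71 kJ

Bonds broken (reactants):
  Br–Br: 1 × 188 = 188
  C–C: 2 × 354 = 708
  C–H: 8 × 398 = 3184
  Σ(broken) = 4080 kJ
Bonds formed (products):
  C–Br: 1 × 286 = 286
  C–C: 2 × 354 = 708
  C–H: 7 × 398 = 2786
  H–Br: 1 × 371 = 371
  Σ(formed) = 4151 kJ
ΔH = Σ(broken) − Σ(formed) = 4080 − 4151 = −71 kJ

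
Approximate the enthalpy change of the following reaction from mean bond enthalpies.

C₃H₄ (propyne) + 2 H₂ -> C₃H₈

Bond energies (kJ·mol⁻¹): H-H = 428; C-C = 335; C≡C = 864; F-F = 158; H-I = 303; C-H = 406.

Bonds broken (reactants):
  C≡C: 1 × 864 = 864
  C-C: 1 × 335 = 335
  C-H: 4 × 406 = 1624
  H-H: 2 × 428 = 856
  Σ(broken) = 3679 kJ
Bonds formed (products):
  C-C: 2 × 335 = 670
  C-H: 8 × 406 = 3248
  Σ(formed) = 3918 kJ
ΔH = Σ(broken) − Σ(formed) = 3679 − 3918 = −239 kJ

ΔH ≈ −239 kJ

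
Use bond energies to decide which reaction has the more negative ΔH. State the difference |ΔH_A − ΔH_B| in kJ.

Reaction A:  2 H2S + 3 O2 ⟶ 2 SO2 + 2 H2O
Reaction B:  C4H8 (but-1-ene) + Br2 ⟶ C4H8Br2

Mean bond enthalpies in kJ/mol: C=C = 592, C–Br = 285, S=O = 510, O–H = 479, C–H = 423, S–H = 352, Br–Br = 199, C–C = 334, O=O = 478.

Reaction A:
  Bonds broken (reactants):
    O=O: 3 × 478 = 1434
    S–H: 4 × 352 = 1408
    Σ(broken) = 2842 kJ
  Bonds formed (products):
    O–H: 4 × 479 = 1916
    S=O: 4 × 510 = 2040
    Σ(formed) = 3956 kJ
  ΔH_A = 2842 − 3956 = −1114 kJ
Reaction B:
  Bonds broken (reactants):
    Br–Br: 1 × 199 = 199
    C–C: 2 × 334 = 668
    C–H: 8 × 423 = 3384
    C=C: 1 × 592 = 592
    Σ(broken) = 4843 kJ
  Bonds formed (products):
    C–Br: 2 × 285 = 570
    C–C: 3 × 334 = 1002
    C–H: 8 × 423 = 3384
    Σ(formed) = 4956 kJ
  ΔH_B = 4843 − 4956 = −113 kJ
ΔH_A − ΔH_B = −1001 kJ, so reaction A has the more negative ΔH; |ΔH_A − ΔH_B| = 1001 kJ.

Reaction A, by 1001 kJ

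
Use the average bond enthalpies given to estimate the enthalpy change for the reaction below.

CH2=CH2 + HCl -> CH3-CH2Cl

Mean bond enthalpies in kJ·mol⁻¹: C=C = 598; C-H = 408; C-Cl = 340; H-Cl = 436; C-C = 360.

ΔH ≈ −74 kJ

Bonds broken (reactants):
  C-H: 4 × 408 = 1632
  C=C: 1 × 598 = 598
  H-Cl: 1 × 436 = 436
  Σ(broken) = 2666 kJ
Bonds formed (products):
  C-C: 1 × 360 = 360
  C-Cl: 1 × 340 = 340
  C-H: 5 × 408 = 2040
  Σ(formed) = 2740 kJ
ΔH = Σ(broken) − Σ(formed) = 2666 − 2740 = −74 kJ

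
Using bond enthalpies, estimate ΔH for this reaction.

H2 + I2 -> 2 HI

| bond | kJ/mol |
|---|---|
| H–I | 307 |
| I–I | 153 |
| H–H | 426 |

Bonds broken (reactants):
  H–H: 1 × 426 = 426
  I–I: 1 × 153 = 153
  Σ(broken) = 579 kJ
Bonds formed (products):
  H–I: 2 × 307 = 614
  Σ(formed) = 614 kJ
ΔH = Σ(broken) − Σ(formed) = 579 − 614 = −35 kJ

ΔH ≈ −35 kJ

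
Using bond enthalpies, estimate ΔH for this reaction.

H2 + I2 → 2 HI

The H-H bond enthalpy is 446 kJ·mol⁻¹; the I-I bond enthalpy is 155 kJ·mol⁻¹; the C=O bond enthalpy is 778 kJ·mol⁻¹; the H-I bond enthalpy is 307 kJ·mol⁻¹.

Bonds broken (reactants):
  H-H: 1 × 446 = 446
  I-I: 1 × 155 = 155
  Σ(broken) = 601 kJ
Bonds formed (products):
  H-I: 2 × 307 = 614
  Σ(formed) = 614 kJ
ΔH = Σ(broken) − Σ(formed) = 601 − 614 = −13 kJ

ΔH ≈ −13 kJ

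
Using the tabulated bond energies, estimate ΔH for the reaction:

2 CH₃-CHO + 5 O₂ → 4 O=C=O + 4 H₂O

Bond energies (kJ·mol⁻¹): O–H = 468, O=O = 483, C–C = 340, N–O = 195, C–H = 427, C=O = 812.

Bonds broken (reactants):
  C–C: 2 × 340 = 680
  C–H: 8 × 427 = 3416
  C=O: 2 × 812 = 1624
  O=O: 5 × 483 = 2415
  Σ(broken) = 8135 kJ
Bonds formed (products):
  C=O: 8 × 812 = 6496
  O–H: 8 × 468 = 3744
  Σ(formed) = 10240 kJ
ΔH = Σ(broken) − Σ(formed) = 8135 − 10240 = −2105 kJ

ΔH ≈ −2105 kJ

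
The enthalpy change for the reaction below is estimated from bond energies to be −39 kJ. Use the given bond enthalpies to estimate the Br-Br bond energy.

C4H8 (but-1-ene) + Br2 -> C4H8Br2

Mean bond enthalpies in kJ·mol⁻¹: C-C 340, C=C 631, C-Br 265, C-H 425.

Let D be the Br-Br bond energy.
Σ(broken) = 1×D + 2×340 + 8×425 + 1×631 = 4711 + D
Σ(formed) = 2×265 + 3×340 + 8×425 = 4950
ΔH = Σ(broken) − Σ(formed) = (4711 + D) − (4950) = −239 + D
Setting this equal to −39 kJ gives D = 200 kJ/mol.

D(Br-Br) ≈ 200 kJ/mol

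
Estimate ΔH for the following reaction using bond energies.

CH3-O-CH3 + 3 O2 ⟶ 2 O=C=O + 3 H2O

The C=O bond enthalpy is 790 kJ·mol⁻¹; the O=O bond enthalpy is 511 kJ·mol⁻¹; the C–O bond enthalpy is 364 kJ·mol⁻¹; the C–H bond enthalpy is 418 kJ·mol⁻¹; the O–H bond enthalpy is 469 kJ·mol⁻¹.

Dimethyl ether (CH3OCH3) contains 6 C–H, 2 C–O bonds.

Bonds broken (reactants):
  C–H: 6 × 418 = 2508
  C–O: 2 × 364 = 728
  O=O: 3 × 511 = 1533
  Σ(broken) = 4769 kJ
Bonds formed (products):
  C=O: 4 × 790 = 3160
  O–H: 6 × 469 = 2814
  Σ(formed) = 5974 kJ
ΔH = Σ(broken) − Σ(formed) = 4769 − 5974 = −1205 kJ

ΔH ≈ −1205 kJ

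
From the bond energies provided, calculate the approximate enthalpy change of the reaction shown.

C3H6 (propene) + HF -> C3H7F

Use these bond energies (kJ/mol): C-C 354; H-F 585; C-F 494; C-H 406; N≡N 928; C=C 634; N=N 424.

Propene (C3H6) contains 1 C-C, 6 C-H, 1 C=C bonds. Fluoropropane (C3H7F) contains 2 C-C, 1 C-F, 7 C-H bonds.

ΔH ≈ −35 kJ

Bonds broken (reactants):
  C-C: 1 × 354 = 354
  C-H: 6 × 406 = 2436
  C=C: 1 × 634 = 634
  H-F: 1 × 585 = 585
  Σ(broken) = 4009 kJ
Bonds formed (products):
  C-C: 2 × 354 = 708
  C-F: 1 × 494 = 494
  C-H: 7 × 406 = 2842
  Σ(formed) = 4044 kJ
ΔH = Σ(broken) − Σ(formed) = 4009 − 4044 = −35 kJ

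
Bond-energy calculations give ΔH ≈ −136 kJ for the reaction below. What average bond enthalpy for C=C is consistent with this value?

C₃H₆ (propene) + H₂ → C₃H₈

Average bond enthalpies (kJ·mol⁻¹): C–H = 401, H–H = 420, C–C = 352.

Let D be the C=C bond energy.
Σ(broken) = 1×352 + 6×401 + 1×D + 1×420 = 3178 + D
Σ(formed) = 2×352 + 8×401 = 3912
ΔH = Σ(broken) − Σ(formed) = (3178 + D) − (3912) = −734 + D
Setting this equal to −136 kJ gives D = 598 kJ/mol.

D(C=C) ≈ 598 kJ/mol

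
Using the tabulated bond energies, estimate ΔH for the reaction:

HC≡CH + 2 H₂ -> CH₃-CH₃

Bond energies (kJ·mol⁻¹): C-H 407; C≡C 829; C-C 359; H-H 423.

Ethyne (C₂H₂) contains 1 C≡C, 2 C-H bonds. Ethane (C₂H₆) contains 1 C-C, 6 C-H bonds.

ΔH ≈ −312 kJ

Bonds broken (reactants):
  C≡C: 1 × 829 = 829
  C-H: 2 × 407 = 814
  H-H: 2 × 423 = 846
  Σ(broken) = 2489 kJ
Bonds formed (products):
  C-C: 1 × 359 = 359
  C-H: 6 × 407 = 2442
  Σ(formed) = 2801 kJ
ΔH = Σ(broken) − Σ(formed) = 2489 − 2801 = −312 kJ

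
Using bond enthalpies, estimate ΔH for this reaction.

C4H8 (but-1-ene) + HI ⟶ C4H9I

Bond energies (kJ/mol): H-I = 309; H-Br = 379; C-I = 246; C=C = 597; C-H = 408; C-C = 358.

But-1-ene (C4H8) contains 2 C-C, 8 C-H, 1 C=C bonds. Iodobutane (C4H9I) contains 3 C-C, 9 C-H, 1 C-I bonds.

ΔH ≈ −106 kJ

Bonds broken (reactants):
  C-C: 2 × 358 = 716
  C-H: 8 × 408 = 3264
  C=C: 1 × 597 = 597
  H-I: 1 × 309 = 309
  Σ(broken) = 4886 kJ
Bonds formed (products):
  C-C: 3 × 358 = 1074
  C-H: 9 × 408 = 3672
  C-I: 1 × 246 = 246
  Σ(formed) = 4992 kJ
ΔH = Σ(broken) − Σ(formed) = 4886 − 4992 = −106 kJ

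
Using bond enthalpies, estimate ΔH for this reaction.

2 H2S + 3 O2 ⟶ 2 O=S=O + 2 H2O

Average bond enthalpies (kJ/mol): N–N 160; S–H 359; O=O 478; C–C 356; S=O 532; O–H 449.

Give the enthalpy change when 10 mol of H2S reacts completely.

Bonds broken (reactants):
  O=O: 3 × 478 = 1434
  S–H: 4 × 359 = 1436
  Σ(broken) = 2870 kJ
Bonds formed (products):
  O–H: 4 × 449 = 1796
  S=O: 4 × 532 = 2128
  Σ(formed) = 3924 kJ
ΔH = Σ(broken) − Σ(formed) = 2870 − 3924 = −1054 kJ
For 5× the reaction as written: 5 × (−1054) = −5270 kJ

ΔH = −5270 kJ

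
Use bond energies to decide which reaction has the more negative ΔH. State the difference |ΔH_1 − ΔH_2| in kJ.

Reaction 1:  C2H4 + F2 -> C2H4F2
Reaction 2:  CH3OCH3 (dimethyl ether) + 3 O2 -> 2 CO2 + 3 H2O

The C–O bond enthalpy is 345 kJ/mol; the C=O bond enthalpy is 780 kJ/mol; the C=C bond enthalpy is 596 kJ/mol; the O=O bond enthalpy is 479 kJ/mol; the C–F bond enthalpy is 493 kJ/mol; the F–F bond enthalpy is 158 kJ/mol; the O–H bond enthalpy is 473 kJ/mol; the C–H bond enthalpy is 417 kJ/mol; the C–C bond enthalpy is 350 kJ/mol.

Reaction 1:
  Bonds broken (reactants):
    C–H: 4 × 417 = 1668
    C=C: 1 × 596 = 596
    F–F: 1 × 158 = 158
    Σ(broken) = 2422 kJ
  Bonds formed (products):
    C–C: 1 × 350 = 350
    C–F: 2 × 493 = 986
    C–H: 4 × 417 = 1668
    Σ(formed) = 3004 kJ
  ΔH_1 = 2422 − 3004 = −582 kJ
Reaction 2:
  Bonds broken (reactants):
    C–H: 6 × 417 = 2502
    C–O: 2 × 345 = 690
    O=O: 3 × 479 = 1437
    Σ(broken) = 4629 kJ
  Bonds formed (products):
    C=O: 4 × 780 = 3120
    O–H: 6 × 473 = 2838
    Σ(formed) = 5958 kJ
  ΔH_2 = 4629 − 5958 = −1329 kJ
ΔH_1 − ΔH_2 = +747 kJ, so reaction 2 has the more negative ΔH; |ΔH_1 − ΔH_2| = 747 kJ.

Reaction 2, by 747 kJ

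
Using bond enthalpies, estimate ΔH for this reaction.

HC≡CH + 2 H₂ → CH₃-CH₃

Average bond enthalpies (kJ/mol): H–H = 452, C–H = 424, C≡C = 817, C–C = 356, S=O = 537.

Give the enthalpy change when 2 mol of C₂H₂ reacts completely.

Bonds broken (reactants):
  C≡C: 1 × 817 = 817
  C–H: 2 × 424 = 848
  H–H: 2 × 452 = 904
  Σ(broken) = 2569 kJ
Bonds formed (products):
  C–C: 1 × 356 = 356
  C–H: 6 × 424 = 2544
  Σ(formed) = 2900 kJ
ΔH = Σ(broken) − Σ(formed) = 2569 − 2900 = −331 kJ
For 2× the reaction as written: 2 × (−331) = −662 kJ

ΔH = −662 kJ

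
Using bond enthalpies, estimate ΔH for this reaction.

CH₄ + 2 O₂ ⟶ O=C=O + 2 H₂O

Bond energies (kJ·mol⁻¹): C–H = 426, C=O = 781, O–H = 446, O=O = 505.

Bonds broken (reactants):
  C–H: 4 × 426 = 1704
  O=O: 2 × 505 = 1010
  Σ(broken) = 2714 kJ
Bonds formed (products):
  C=O: 2 × 781 = 1562
  O–H: 4 × 446 = 1784
  Σ(formed) = 3346 kJ
ΔH = Σ(broken) − Σ(formed) = 2714 − 3346 = −632 kJ

ΔH ≈ −632 kJ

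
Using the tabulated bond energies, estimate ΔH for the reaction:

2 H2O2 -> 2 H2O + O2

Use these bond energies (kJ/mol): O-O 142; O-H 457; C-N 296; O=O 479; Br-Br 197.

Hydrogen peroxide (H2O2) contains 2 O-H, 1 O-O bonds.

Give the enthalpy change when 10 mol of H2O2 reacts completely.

Bonds broken (reactants):
  O-H: 4 × 457 = 1828
  O-O: 2 × 142 = 284
  Σ(broken) = 2112 kJ
Bonds formed (products):
  O-H: 4 × 457 = 1828
  O=O: 1 × 479 = 479
  Σ(formed) = 2307 kJ
ΔH = Σ(broken) − Σ(formed) = 2112 − 2307 = −195 kJ
For 5× the reaction as written: 5 × (−195) = −975 kJ

ΔH = −975 kJ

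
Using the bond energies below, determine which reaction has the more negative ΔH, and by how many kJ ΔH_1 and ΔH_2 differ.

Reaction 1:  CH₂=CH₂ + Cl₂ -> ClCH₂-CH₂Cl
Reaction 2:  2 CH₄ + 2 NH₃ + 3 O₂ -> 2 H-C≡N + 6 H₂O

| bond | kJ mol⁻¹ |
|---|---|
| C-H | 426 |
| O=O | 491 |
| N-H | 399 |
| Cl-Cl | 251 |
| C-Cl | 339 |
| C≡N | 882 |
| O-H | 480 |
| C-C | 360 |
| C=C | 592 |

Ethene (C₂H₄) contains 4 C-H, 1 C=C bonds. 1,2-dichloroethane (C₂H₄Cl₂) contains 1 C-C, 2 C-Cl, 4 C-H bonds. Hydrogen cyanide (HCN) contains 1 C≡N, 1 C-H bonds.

Reaction 1:
  Bonds broken (reactants):
    C-H: 4 × 426 = 1704
    C=C: 1 × 592 = 592
    Cl-Cl: 1 × 251 = 251
    Σ(broken) = 2547 kJ
  Bonds formed (products):
    C-C: 1 × 360 = 360
    C-Cl: 2 × 339 = 678
    C-H: 4 × 426 = 1704
    Σ(formed) = 2742 kJ
  ΔH_1 = 2547 − 2742 = −195 kJ
Reaction 2:
  Bonds broken (reactants):
    C-H: 8 × 426 = 3408
    N-H: 6 × 399 = 2394
    O=O: 3 × 491 = 1473
    Σ(broken) = 7275 kJ
  Bonds formed (products):
    C≡N: 2 × 882 = 1764
    C-H: 2 × 426 = 852
    O-H: 12 × 480 = 5760
    Σ(formed) = 8376 kJ
  ΔH_2 = 7275 − 8376 = −1101 kJ
ΔH_1 − ΔH_2 = +906 kJ, so reaction 2 has the more negative ΔH; |ΔH_1 − ΔH_2| = 906 kJ.

Reaction 2, by 906 kJ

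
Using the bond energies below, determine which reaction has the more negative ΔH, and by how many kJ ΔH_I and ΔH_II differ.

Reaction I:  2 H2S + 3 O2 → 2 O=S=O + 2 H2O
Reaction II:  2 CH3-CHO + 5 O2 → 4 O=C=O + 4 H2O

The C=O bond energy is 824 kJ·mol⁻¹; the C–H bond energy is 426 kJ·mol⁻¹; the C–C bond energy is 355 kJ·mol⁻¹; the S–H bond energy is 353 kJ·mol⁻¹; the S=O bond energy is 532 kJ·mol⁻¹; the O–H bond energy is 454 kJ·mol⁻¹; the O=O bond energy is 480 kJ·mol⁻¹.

Reaction I:
  Bonds broken (reactants):
    O=O: 3 × 480 = 1440
    S–H: 4 × 353 = 1412
    Σ(broken) = 2852 kJ
  Bonds formed (products):
    O–H: 4 × 454 = 1816
    S=O: 4 × 532 = 2128
    Σ(formed) = 3944 kJ
  ΔH_I = 2852 − 3944 = −1092 kJ
Reaction II:
  Bonds broken (reactants):
    C–C: 2 × 355 = 710
    C–H: 8 × 426 = 3408
    C=O: 2 × 824 = 1648
    O=O: 5 × 480 = 2400
    Σ(broken) = 8166 kJ
  Bonds formed (products):
    C=O: 8 × 824 = 6592
    O–H: 8 × 454 = 3632
    Σ(formed) = 10224 kJ
  ΔH_II = 8166 − 10224 = −2058 kJ
ΔH_I − ΔH_II = +966 kJ, so reaction II has the more negative ΔH; |ΔH_I − ΔH_II| = 966 kJ.

Reaction II, by 966 kJ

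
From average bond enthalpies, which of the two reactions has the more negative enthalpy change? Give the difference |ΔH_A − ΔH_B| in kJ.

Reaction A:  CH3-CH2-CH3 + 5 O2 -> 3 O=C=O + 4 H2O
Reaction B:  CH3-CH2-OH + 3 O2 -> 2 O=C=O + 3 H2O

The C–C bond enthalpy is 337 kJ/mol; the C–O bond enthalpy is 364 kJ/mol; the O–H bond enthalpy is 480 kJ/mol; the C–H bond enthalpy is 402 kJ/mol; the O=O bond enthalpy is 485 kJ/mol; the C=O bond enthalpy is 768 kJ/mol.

Reaction A, by 827 kJ

Reaction A:
  Bonds broken (reactants):
    C–C: 2 × 337 = 674
    C–H: 8 × 402 = 3216
    O=O: 5 × 485 = 2425
    Σ(broken) = 6315 kJ
  Bonds formed (products):
    C=O: 6 × 768 = 4608
    O–H: 8 × 480 = 3840
    Σ(formed) = 8448 kJ
  ΔH_A = 6315 − 8448 = −2133 kJ
Reaction B:
  Bonds broken (reactants):
    C–C: 1 × 337 = 337
    C–H: 5 × 402 = 2010
    C–O: 1 × 364 = 364
    O–H: 1 × 480 = 480
    O=O: 3 × 485 = 1455
    Σ(broken) = 4646 kJ
  Bonds formed (products):
    C=O: 4 × 768 = 3072
    O–H: 6 × 480 = 2880
    Σ(formed) = 5952 kJ
  ΔH_B = 4646 − 5952 = −1306 kJ
ΔH_A − ΔH_B = −827 kJ, so reaction A has the more negative ΔH; |ΔH_A − ΔH_B| = 827 kJ.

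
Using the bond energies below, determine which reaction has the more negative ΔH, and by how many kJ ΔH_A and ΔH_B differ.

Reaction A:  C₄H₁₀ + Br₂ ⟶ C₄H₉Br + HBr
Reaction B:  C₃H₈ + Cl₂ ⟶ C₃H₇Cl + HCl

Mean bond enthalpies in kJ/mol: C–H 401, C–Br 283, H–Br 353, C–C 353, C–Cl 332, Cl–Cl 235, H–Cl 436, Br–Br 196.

Reaction B, by 93 kJ

Reaction A:
  Bonds broken (reactants):
    Br–Br: 1 × 196 = 196
    C–C: 3 × 353 = 1059
    C–H: 10 × 401 = 4010
    Σ(broken) = 5265 kJ
  Bonds formed (products):
    C–Br: 1 × 283 = 283
    C–C: 3 × 353 = 1059
    C–H: 9 × 401 = 3609
    H–Br: 1 × 353 = 353
    Σ(formed) = 5304 kJ
  ΔH_A = 5265 − 5304 = −39 kJ
Reaction B:
  Bonds broken (reactants):
    C–C: 2 × 353 = 706
    C–H: 8 × 401 = 3208
    Cl–Cl: 1 × 235 = 235
    Σ(broken) = 4149 kJ
  Bonds formed (products):
    C–C: 2 × 353 = 706
    C–Cl: 1 × 332 = 332
    C–H: 7 × 401 = 2807
    H–Cl: 1 × 436 = 436
    Σ(formed) = 4281 kJ
  ΔH_B = 4149 − 4281 = −132 kJ
ΔH_A − ΔH_B = +93 kJ, so reaction B has the more negative ΔH; |ΔH_A − ΔH_B| = 93 kJ.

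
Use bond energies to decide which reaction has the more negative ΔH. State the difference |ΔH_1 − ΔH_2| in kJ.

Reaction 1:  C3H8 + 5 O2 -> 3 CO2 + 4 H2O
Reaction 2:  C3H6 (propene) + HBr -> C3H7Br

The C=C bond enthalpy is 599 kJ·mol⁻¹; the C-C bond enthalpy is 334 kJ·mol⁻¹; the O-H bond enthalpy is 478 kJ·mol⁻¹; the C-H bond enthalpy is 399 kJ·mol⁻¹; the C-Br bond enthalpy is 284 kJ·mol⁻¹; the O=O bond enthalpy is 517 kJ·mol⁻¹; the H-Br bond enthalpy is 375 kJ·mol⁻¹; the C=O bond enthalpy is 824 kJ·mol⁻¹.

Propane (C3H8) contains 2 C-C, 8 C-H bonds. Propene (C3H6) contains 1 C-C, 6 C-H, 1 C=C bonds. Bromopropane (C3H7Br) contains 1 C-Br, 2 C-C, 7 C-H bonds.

Reaction 1:
  Bonds broken (reactants):
    C-C: 2 × 334 = 668
    C-H: 8 × 399 = 3192
    O=O: 5 × 517 = 2585
    Σ(broken) = 6445 kJ
  Bonds formed (products):
    C=O: 6 × 824 = 4944
    O-H: 8 × 478 = 3824
    Σ(formed) = 8768 kJ
  ΔH_1 = 6445 − 8768 = −2323 kJ
Reaction 2:
  Bonds broken (reactants):
    C-C: 1 × 334 = 334
    C-H: 6 × 399 = 2394
    C=C: 1 × 599 = 599
    H-Br: 1 × 375 = 375
    Σ(broken) = 3702 kJ
  Bonds formed (products):
    C-Br: 1 × 284 = 284
    C-C: 2 × 334 = 668
    C-H: 7 × 399 = 2793
    Σ(formed) = 3745 kJ
  ΔH_2 = 3702 − 3745 = −43 kJ
ΔH_1 − ΔH_2 = −2280 kJ, so reaction 1 has the more negative ΔH; |ΔH_1 − ΔH_2| = 2280 kJ.

Reaction 1, by 2280 kJ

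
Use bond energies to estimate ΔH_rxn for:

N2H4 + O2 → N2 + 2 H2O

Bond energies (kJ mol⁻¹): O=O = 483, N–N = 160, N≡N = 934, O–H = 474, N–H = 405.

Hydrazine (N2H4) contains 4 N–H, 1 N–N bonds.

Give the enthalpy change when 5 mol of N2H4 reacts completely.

Bonds broken (reactants):
  N–H: 4 × 405 = 1620
  N–N: 1 × 160 = 160
  O=O: 1 × 483 = 483
  Σ(broken) = 2263 kJ
Bonds formed (products):
  N≡N: 1 × 934 = 934
  O–H: 4 × 474 = 1896
  Σ(formed) = 2830 kJ
ΔH = Σ(broken) − Σ(formed) = 2263 − 2830 = −567 kJ
For 5× the reaction as written: 5 × (−567) = −2835 kJ

ΔH = −2835 kJ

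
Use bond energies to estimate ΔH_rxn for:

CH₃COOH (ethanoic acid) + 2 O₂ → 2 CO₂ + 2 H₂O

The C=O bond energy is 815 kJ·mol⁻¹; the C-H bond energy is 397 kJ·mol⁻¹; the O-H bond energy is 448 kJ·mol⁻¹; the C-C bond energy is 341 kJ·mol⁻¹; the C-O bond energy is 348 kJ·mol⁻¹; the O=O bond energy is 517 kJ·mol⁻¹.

ΔH ≈ −875 kJ

Bonds broken (reactants):
  C-C: 1 × 341 = 341
  C-H: 3 × 397 = 1191
  C-O: 1 × 348 = 348
  C=O: 1 × 815 = 815
  O-H: 1 × 448 = 448
  O=O: 2 × 517 = 1034
  Σ(broken) = 4177 kJ
Bonds formed (products):
  C=O: 4 × 815 = 3260
  O-H: 4 × 448 = 1792
  Σ(formed) = 5052 kJ
ΔH = Σ(broken) − Σ(formed) = 4177 − 5052 = −875 kJ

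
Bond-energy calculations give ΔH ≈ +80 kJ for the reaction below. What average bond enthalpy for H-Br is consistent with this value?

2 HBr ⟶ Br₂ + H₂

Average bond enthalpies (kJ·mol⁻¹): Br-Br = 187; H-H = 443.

D(H-Br) ≈ 355 kJ/mol

Let D be the H-Br bond energy.
Σ(broken) = 2×D = 2D
Σ(formed) = 1×187 + 1×443 = 630
ΔH = Σ(broken) − Σ(formed) = (2D) − (630) = −630 + 2D
Setting this equal to +80 kJ gives 2D = 710, so D = 355 kJ/mol.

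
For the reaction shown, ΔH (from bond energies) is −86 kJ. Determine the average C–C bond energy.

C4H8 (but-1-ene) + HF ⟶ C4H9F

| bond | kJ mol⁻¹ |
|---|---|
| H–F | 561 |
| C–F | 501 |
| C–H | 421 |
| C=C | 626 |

Let D be the C–C bond energy.
Σ(broken) = 2×D + 8×421 + 1×626 + 1×561 = 4555 + 2D
Σ(formed) = 3×D + 1×501 + 9×421 = 4290 + 3D
ΔH = Σ(broken) − Σ(formed) = (4555 + 2D) − (4290 + 3D) = +265 − D
Setting this equal to −86 kJ gives D = 351 kJ/mol.

D(C–C) ≈ 351 kJ/mol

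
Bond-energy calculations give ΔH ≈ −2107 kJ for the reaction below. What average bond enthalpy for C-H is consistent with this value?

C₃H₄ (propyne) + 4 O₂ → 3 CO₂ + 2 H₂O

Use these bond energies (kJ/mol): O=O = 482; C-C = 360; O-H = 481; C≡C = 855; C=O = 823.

D(C-H) ≈ 403 kJ/mol

Let D be the C-H bond energy.
Σ(broken) = 1×855 + 1×360 + 4×D + 4×482 = 3143 + 4D
Σ(formed) = 6×823 + 4×481 = 6862
ΔH = Σ(broken) − Σ(formed) = (3143 + 4D) − (6862) = −3719 + 4D
Setting this equal to −2107 kJ gives 4D = 1612, so D = 403 kJ/mol.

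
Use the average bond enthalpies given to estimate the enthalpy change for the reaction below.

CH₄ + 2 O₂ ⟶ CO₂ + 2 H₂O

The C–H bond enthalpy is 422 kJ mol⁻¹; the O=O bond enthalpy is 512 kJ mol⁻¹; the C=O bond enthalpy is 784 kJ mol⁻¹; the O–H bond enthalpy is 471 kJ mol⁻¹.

ΔH ≈ −740 kJ

Bonds broken (reactants):
  C–H: 4 × 422 = 1688
  O=O: 2 × 512 = 1024
  Σ(broken) = 2712 kJ
Bonds formed (products):
  C=O: 2 × 784 = 1568
  O–H: 4 × 471 = 1884
  Σ(formed) = 3452 kJ
ΔH = Σ(broken) − Σ(formed) = 2712 − 3452 = −740 kJ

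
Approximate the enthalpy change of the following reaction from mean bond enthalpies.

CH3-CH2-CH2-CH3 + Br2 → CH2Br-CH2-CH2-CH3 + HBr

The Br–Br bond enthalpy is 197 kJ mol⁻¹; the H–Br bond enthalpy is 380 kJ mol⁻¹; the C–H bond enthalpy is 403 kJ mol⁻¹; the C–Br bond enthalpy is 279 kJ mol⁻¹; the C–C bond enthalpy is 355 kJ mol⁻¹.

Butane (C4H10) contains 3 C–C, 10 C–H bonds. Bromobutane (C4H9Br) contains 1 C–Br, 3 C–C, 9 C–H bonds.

Bonds broken (reactants):
  Br–Br: 1 × 197 = 197
  C–C: 3 × 355 = 1065
  C–H: 10 × 403 = 4030
  Σ(broken) = 5292 kJ
Bonds formed (products):
  C–Br: 1 × 279 = 279
  C–C: 3 × 355 = 1065
  C–H: 9 × 403 = 3627
  H–Br: 1 × 380 = 380
  Σ(formed) = 5351 kJ
ΔH = Σ(broken) − Σ(formed) = 5292 − 5351 = −59 kJ

ΔH ≈ −59 kJ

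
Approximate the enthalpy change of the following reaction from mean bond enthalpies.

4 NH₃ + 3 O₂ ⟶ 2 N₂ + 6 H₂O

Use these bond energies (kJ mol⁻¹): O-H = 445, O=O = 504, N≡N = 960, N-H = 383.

ΔH ≈ −1152 kJ

Bonds broken (reactants):
  N-H: 12 × 383 = 4596
  O=O: 3 × 504 = 1512
  Σ(broken) = 6108 kJ
Bonds formed (products):
  N≡N: 2 × 960 = 1920
  O-H: 12 × 445 = 5340
  Σ(formed) = 7260 kJ
ΔH = Σ(broken) − Σ(formed) = 6108 − 7260 = −1152 kJ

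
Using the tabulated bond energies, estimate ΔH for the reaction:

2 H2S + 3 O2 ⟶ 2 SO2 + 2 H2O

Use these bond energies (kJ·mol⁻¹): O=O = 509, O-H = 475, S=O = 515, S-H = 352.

ΔH ≈ −1025 kJ

Bonds broken (reactants):
  O=O: 3 × 509 = 1527
  S-H: 4 × 352 = 1408
  Σ(broken) = 2935 kJ
Bonds formed (products):
  O-H: 4 × 475 = 1900
  S=O: 4 × 515 = 2060
  Σ(formed) = 3960 kJ
ΔH = Σ(broken) − Σ(formed) = 2935 − 3960 = −1025 kJ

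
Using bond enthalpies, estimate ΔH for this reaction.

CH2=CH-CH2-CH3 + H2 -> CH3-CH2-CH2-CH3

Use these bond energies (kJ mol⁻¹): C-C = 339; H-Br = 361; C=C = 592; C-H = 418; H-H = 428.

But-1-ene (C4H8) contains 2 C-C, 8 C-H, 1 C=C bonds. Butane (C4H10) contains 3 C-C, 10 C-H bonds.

ΔH ≈ −155 kJ

Bonds broken (reactants):
  C-C: 2 × 339 = 678
  C-H: 8 × 418 = 3344
  C=C: 1 × 592 = 592
  H-H: 1 × 428 = 428
  Σ(broken) = 5042 kJ
Bonds formed (products):
  C-C: 3 × 339 = 1017
  C-H: 10 × 418 = 4180
  Σ(formed) = 5197 kJ
ΔH = Σ(broken) − Σ(formed) = 5042 − 5197 = −155 kJ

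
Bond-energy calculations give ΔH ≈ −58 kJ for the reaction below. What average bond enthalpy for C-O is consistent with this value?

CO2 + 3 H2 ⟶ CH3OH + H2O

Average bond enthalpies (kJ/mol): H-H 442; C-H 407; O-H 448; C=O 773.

D(C-O) ≈ 365 kJ/mol

Let D be the C-O bond energy.
Σ(broken) = 2×773 + 3×442 = 2872
Σ(formed) = 3×407 + 1×D + 3×448 = 2565 + D
ΔH = Σ(broken) − Σ(formed) = (2872) − (2565 + D) = +307 − D
Setting this equal to −58 kJ gives D = 365 kJ/mol.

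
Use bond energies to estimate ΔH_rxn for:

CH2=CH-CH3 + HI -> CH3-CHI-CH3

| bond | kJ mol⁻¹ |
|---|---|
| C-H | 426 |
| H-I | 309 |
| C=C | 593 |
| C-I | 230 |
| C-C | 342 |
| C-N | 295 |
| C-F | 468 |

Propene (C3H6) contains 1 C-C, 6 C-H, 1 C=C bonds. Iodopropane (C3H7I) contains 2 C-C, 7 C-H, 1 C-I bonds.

Bonds broken (reactants):
  C-C: 1 × 342 = 342
  C-H: 6 × 426 = 2556
  C=C: 1 × 593 = 593
  H-I: 1 × 309 = 309
  Σ(broken) = 3800 kJ
Bonds formed (products):
  C-C: 2 × 342 = 684
  C-H: 7 × 426 = 2982
  C-I: 1 × 230 = 230
  Σ(formed) = 3896 kJ
ΔH = Σ(broken) − Σ(formed) = 3800 − 3896 = −96 kJ

ΔH ≈ −96 kJ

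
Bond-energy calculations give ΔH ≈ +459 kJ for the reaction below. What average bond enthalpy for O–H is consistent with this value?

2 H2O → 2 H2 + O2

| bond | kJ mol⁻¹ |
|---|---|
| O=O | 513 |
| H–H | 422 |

D(O–H) ≈ 454 kJ/mol

Let D be the O–H bond energy.
Σ(broken) = 4×D = 4D
Σ(formed) = 2×422 + 1×513 = 1357
ΔH = Σ(broken) − Σ(formed) = (4D) − (1357) = −1357 + 4D
Setting this equal to +459 kJ gives 4D = 1816, so D = 454 kJ/mol.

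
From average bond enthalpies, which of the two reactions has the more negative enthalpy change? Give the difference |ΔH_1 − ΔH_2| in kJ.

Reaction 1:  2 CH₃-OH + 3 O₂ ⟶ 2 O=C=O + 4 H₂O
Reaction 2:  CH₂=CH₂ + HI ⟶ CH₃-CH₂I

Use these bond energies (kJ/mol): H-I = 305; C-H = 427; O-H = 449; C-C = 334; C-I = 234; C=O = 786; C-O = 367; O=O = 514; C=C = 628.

Reaction 1:
  Bonds broken (reactants):
    C-H: 6 × 427 = 2562
    C-O: 2 × 367 = 734
    O-H: 2 × 449 = 898
    O=O: 3 × 514 = 1542
    Σ(broken) = 5736 kJ
  Bonds formed (products):
    C=O: 4 × 786 = 3144
    O-H: 8 × 449 = 3592
    Σ(formed) = 6736 kJ
  ΔH_1 = 5736 − 6736 = −1000 kJ
Reaction 2:
  Bonds broken (reactants):
    C-H: 4 × 427 = 1708
    C=C: 1 × 628 = 628
    H-I: 1 × 305 = 305
    Σ(broken) = 2641 kJ
  Bonds formed (products):
    C-C: 1 × 334 = 334
    C-H: 5 × 427 = 2135
    C-I: 1 × 234 = 234
    Σ(formed) = 2703 kJ
  ΔH_2 = 2641 − 2703 = −62 kJ
ΔH_1 − ΔH_2 = −938 kJ, so reaction 1 has the more negative ΔH; |ΔH_1 − ΔH_2| = 938 kJ.

Reaction 1, by 938 kJ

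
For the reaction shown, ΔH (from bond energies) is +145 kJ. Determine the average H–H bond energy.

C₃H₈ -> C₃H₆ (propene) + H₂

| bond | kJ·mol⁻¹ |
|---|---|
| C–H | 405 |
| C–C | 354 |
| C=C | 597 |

Let D be the H–H bond energy.
Σ(broken) = 2×354 + 8×405 = 3948
Σ(formed) = 1×354 + 6×405 + 1×597 + 1×D = 3381 + D
ΔH = Σ(broken) − Σ(formed) = (3948) − (3381 + D) = +567 − D
Setting this equal to +145 kJ gives D = 422 kJ/mol.

D(H–H) ≈ 422 kJ/mol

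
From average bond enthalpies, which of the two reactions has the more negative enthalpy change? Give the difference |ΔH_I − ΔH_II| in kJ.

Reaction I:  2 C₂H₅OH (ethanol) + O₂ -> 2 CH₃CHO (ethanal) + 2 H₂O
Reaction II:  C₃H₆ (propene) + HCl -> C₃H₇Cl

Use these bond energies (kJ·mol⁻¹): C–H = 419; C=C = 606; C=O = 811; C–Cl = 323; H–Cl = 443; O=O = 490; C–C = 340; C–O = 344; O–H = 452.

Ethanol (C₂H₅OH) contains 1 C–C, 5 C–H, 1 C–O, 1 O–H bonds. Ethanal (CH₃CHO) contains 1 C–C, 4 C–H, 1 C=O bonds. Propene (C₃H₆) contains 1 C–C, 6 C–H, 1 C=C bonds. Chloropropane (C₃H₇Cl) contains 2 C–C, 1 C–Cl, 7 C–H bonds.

Reaction I, by 477 kJ

Reaction I:
  Bonds broken (reactants):
    C–C: 2 × 340 = 680
    C–H: 10 × 419 = 4190
    C–O: 2 × 344 = 688
    O–H: 2 × 452 = 904
    O=O: 1 × 490 = 490
    Σ(broken) = 6952 kJ
  Bonds formed (products):
    C–C: 2 × 340 = 680
    C–H: 8 × 419 = 3352
    C=O: 2 × 811 = 1622
    O–H: 4 × 452 = 1808
    Σ(formed) = 7462 kJ
  ΔH_I = 6952 − 7462 = −510 kJ
Reaction II:
  Bonds broken (reactants):
    C–C: 1 × 340 = 340
    C–H: 6 × 419 = 2514
    C=C: 1 × 606 = 606
    H–Cl: 1 × 443 = 443
    Σ(broken) = 3903 kJ
  Bonds formed (products):
    C–C: 2 × 340 = 680
    C–Cl: 1 × 323 = 323
    C–H: 7 × 419 = 2933
    Σ(formed) = 3936 kJ
  ΔH_II = 3903 − 3936 = −33 kJ
ΔH_I − ΔH_II = −477 kJ, so reaction I has the more negative ΔH; |ΔH_I − ΔH_II| = 477 kJ.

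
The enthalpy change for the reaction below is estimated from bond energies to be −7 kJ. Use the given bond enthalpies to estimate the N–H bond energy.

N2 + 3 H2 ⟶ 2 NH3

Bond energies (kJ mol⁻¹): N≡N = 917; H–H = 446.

D(N–H) ≈ 377 kJ/mol

Let D be the N–H bond energy.
Σ(broken) = 3×446 + 1×917 = 2255
Σ(formed) = 6×D = 6D
ΔH = Σ(broken) − Σ(formed) = (2255) − (6D) = +2255 − 6D
Setting this equal to −7 kJ gives 6D = 2262, so D = 377 kJ/mol.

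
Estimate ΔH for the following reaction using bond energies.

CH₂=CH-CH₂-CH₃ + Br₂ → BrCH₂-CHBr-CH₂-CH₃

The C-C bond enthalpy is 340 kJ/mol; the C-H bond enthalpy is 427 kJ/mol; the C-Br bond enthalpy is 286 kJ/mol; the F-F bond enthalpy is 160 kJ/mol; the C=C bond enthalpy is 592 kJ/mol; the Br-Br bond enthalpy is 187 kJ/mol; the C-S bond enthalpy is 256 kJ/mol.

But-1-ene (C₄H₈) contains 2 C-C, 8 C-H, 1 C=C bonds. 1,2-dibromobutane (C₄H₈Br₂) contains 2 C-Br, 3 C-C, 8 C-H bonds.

ΔH ≈ −133 kJ

Bonds broken (reactants):
  Br-Br: 1 × 187 = 187
  C-C: 2 × 340 = 680
  C-H: 8 × 427 = 3416
  C=C: 1 × 592 = 592
  Σ(broken) = 4875 kJ
Bonds formed (products):
  C-Br: 2 × 286 = 572
  C-C: 3 × 340 = 1020
  C-H: 8 × 427 = 3416
  Σ(formed) = 5008 kJ
ΔH = Σ(broken) − Σ(formed) = 4875 − 5008 = −133 kJ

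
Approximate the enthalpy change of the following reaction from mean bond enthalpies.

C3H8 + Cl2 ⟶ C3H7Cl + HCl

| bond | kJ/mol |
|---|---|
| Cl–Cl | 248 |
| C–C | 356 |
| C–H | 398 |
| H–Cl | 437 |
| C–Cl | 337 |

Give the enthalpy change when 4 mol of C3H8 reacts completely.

Bonds broken (reactants):
  C–C: 2 × 356 = 712
  C–H: 8 × 398 = 3184
  Cl–Cl: 1 × 248 = 248
  Σ(broken) = 4144 kJ
Bonds formed (products):
  C–C: 2 × 356 = 712
  C–Cl: 1 × 337 = 337
  C–H: 7 × 398 = 2786
  H–Cl: 1 × 437 = 437
  Σ(formed) = 4272 kJ
ΔH = Σ(broken) − Σ(formed) = 4144 − 4272 = −128 kJ
For 4× the reaction as written: 4 × (−128) = −512 kJ

ΔH = −512 kJ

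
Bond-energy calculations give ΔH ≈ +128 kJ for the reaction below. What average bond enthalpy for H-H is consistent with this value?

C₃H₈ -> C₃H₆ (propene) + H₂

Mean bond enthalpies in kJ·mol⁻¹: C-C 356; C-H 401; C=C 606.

D(H-H) ≈ 424 kJ/mol

Let D be the H-H bond energy.
Σ(broken) = 2×356 + 8×401 = 3920
Σ(formed) = 1×356 + 6×401 + 1×606 + 1×D = 3368 + D
ΔH = Σ(broken) − Σ(formed) = (3920) − (3368 + D) = +552 − D
Setting this equal to +128 kJ gives D = 424 kJ/mol.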